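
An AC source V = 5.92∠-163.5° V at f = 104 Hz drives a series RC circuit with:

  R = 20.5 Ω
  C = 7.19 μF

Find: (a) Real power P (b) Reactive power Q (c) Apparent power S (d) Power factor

Step 1 — Angular frequency: ω = 2π·f = 2π·104 = 653.5 rad/s.
Step 2 — Component impedances:
  R: Z = R = 20.5 Ω
  C: Z = 1/(jωC) = -j/(ω·C) = 0 - j212.8 Ω
Step 3 — Series combination: Z_total = R + C = 20.5 - j212.8 Ω = 213.8∠-84.5° Ω.
Step 4 — Source phasor: V = 5.92∠-163.5° V = -5.676 - j1.681 V.
Step 5 — Current: I = V / Z = 0.005282 - j0.02718 A = 0.02769∠-79.0° A.
Step 6 — Complex power: S = V·I* = 0.01571 - j0.1631 VA.
Step 7 — Real power: P = Re(S) = 0.01571 W.
Step 8 — Reactive power: Q = Im(S) = -0.1631 VAR.
Step 9 — Apparent power: |S| = 0.1639 VA.
Step 10 — Power factor: PF = P/|S| = 0.09587 (leading).

(a) P = 0.01571 W  (b) Q = -0.1631 VAR  (c) S = 0.1639 VA  (d) PF = 0.09587 (leading)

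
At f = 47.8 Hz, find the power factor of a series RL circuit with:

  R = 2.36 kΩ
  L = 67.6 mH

Step 1 — Angular frequency: ω = 2π·f = 2π·47.8 = 300.3 rad/s.
Step 2 — Component impedances:
  R: Z = R = 2360 Ω
  L: Z = jωL = j·300.3·0.0676 = 0 + j20.3 Ω
Step 3 — Series combination: Z_total = R + L = 2360 + j20.3 Ω = 2360∠0.5° Ω.
Step 4 — Power factor: PF = cos(φ) = Re(Z)/|Z| = 2360/2360 = 1.
Step 5 — Type: Im(Z) = 20.3 ⇒ lagging (phase φ = 0.5°).

PF = 1 (lagging, φ = 0.5°)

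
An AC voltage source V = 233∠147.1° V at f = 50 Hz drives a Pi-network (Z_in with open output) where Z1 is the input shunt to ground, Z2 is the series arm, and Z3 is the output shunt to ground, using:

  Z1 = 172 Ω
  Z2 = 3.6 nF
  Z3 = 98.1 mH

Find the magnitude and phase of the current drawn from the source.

Step 1 — Angular frequency: ω = 2π·f = 2π·50 = 314.2 rad/s.
Step 2 — Component impedances:
  Z1: Z = R = 172 Ω
  Z2: Z = 1/(jωC) = -j/(ω·C) = 0 - j8.842e+05 Ω
  Z3: Z = jωL = j·314.2·0.0981 = 0 + j30.82 Ω
Step 3 — With open output, the series arm Z2 and the output shunt Z3 appear in series to ground: Z2 + Z3 = 0 - j8.842e+05 Ω.
Step 4 — Parallel with input shunt Z1: Z_in = Z1 || (Z2 + Z3) = 172 - j0.03346 Ω = 172∠-0.0° Ω.
Step 5 — Source phasor: V = 233∠147.1° V = -195.6 + j126.6 V.
Step 6 — Ohm's law: I = V / Z_total = (-195.6 + j126.6) / (172 - j0.03346) = -1.138 + j0.7356 A.
Step 7 — Convert to polar: |I| = 1.355 A, ∠I = 147.1°.

I = 1.355∠147.1° A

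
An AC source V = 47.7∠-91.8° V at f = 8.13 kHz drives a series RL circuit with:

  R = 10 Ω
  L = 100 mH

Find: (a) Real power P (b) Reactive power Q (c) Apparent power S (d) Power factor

Step 1 — Angular frequency: ω = 2π·f = 2π·8130 = 5.108e+04 rad/s.
Step 2 — Component impedances:
  R: Z = R = 10 Ω
  L: Z = jωL = j·5.108e+04·0.1 = 0 + j5108 Ω
Step 3 — Series combination: Z_total = R + L = 10 + j5108 Ω = 5108∠89.9° Ω.
Step 4 — Source phasor: V = 47.7∠-91.8° V = -1.498 - j47.68 V.
Step 5 — Current: I = V / Z = -0.009334 + j0.000275 A = 0.009338∠178.3° A.
Step 6 — Complex power: S = V·I* = 0.000872 + j0.4454 VA.
Step 7 — Real power: P = Re(S) = 0.000872 W.
Step 8 — Reactive power: Q = Im(S) = 0.4454 VAR.
Step 9 — Apparent power: |S| = 0.4454 VA.
Step 10 — Power factor: PF = P/|S| = 0.001958 (lagging).

(a) P = 0.000872 W  (b) Q = 0.4454 VAR  (c) S = 0.4454 VA  (d) PF = 0.001958 (lagging)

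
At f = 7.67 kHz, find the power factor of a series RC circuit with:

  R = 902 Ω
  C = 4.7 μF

Step 1 — Angular frequency: ω = 2π·f = 2π·7670 = 4.819e+04 rad/s.
Step 2 — Component impedances:
  R: Z = R = 902 Ω
  C: Z = 1/(jωC) = -j/(ω·C) = 0 - j4.415 Ω
Step 3 — Series combination: Z_total = R + C = 902 - j4.415 Ω = 902∠-0.3° Ω.
Step 4 — Power factor: PF = cos(φ) = Re(Z)/|Z| = 902/902 = 1.
Step 5 — Type: Im(Z) = -4.415 ⇒ leading (phase φ = -0.3°).

PF = 1 (leading, φ = -0.3°)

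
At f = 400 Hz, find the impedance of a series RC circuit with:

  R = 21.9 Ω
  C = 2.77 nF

Step 1 — Angular frequency: ω = 2π·f = 2π·400 = 2513 rad/s.
Step 2 — Component impedances:
  R: Z = R = 21.9 Ω
  C: Z = 1/(jωC) = -j/(ω·C) = 0 - j1.436e+05 Ω
Step 3 — Series combination: Z_total = R + C = 21.9 - j1.436e+05 Ω = 1.436e+05∠-90.0° Ω.

Z = 21.9 - j1.436e+05 Ω = 1.436e+05∠-90.0° Ω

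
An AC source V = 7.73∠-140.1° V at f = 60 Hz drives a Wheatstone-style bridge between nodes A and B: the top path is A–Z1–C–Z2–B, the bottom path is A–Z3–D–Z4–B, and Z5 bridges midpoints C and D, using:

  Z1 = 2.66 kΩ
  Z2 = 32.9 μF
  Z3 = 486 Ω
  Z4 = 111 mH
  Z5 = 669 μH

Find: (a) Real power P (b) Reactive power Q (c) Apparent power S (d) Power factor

Step 1 — Angular frequency: ω = 2π·f = 2π·60 = 377 rad/s.
Step 2 — Component impedances:
  Z1: Z = R = 2660 Ω
  Z2: Z = 1/(jωC) = -j/(ω·C) = 0 - j80.63 Ω
  Z3: Z = R = 486 Ω
  Z4: Z = jωL = j·377·0.111 = 0 + j41.85 Ω
  Z5: Z = jωL = j·377·0.000669 = 0 + j0.2522 Ω
Step 3 — Bridge requires nodal analysis (the Z5 bridge couples midpoints C and D, so the two paths cannot be reduced to a simple series/parallel combination). Setting node B to ground and injecting 1 A at node A, the 3-node admittance system at A, C, D solves to V_A = Z_AB = 410.9 + j87.39 Ω = 420.1∠12.0° Ω.
Step 4 — Source phasor: V = 7.73∠-140.1° V = -5.93 - j4.958 V.
Step 5 — Current: I = V / Z = -0.01626 - j0.008608 A = 0.0184∠-152.1° A.
Step 6 — Complex power: S = V·I* = 0.1391 + j0.02959 VA.
Step 7 — Real power: P = Re(S) = 0.1391 W.
Step 8 — Reactive power: Q = Im(S) = 0.02959 VAR.
Step 9 — Apparent power: |S| = 0.1422 VA.
Step 10 — Power factor: PF = P/|S| = 0.9781 (lagging).

(a) P = 0.1391 W  (b) Q = 0.02959 VAR  (c) S = 0.1422 VA  (d) PF = 0.9781 (lagging)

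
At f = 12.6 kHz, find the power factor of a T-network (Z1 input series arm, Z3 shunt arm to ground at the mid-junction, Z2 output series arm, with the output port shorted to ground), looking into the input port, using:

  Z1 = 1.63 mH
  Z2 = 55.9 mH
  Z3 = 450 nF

Step 1 — Angular frequency: ω = 2π·f = 2π·1.26e+04 = 7.917e+04 rad/s.
Step 2 — Component impedances:
  Z1: Z = jωL = j·7.917e+04·0.00163 = 0 + j129 Ω
  Z2: Z = jωL = j·7.917e+04·0.0559 = 0 + j4425 Ω
  Z3: Z = 1/(jωC) = -j/(ω·C) = 0 - j28.07 Ω
Step 3 — With the output port shorted to ground, the output series arm Z2 runs from the junction to ground; the shunt arm Z3 also runs from the junction to ground. They appear in parallel: Z3 || Z2 = 0 - j28.25 Ω.
Step 4 — Series with input arm Z1: Z_in = Z1 + (Z3 || Z2) = 0 + j100.8 Ω = 100.8∠90.0° Ω.
Step 5 — Power factor: PF = cos(φ) = Re(Z)/|Z| = 0/100.8 = 0.
Step 6 — Type: Im(Z) = 100.8 ⇒ lagging (phase φ = 90.0°).

PF = 0 (lagging, φ = 90.0°)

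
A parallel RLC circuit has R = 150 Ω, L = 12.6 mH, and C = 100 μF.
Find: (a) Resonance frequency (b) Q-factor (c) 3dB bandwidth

Step 1 — Resonance: ω₀ = 1/√(LC) = 1/√(0.0126·0.0001) = 890.9 rad/s.
Step 2 — f₀ = ω₀/(2π) = 141.8 Hz.
Step 3 — Parallel Q: Q = R/(ω₀L) = 150/(890.9·0.0126) = 13.36.
Step 4 — Bandwidth: Δω = ω₀/Q = 66.67 rad/s; BW = Δω/(2π) = 10.61 Hz.

(a) f₀ = 141.8 Hz  (b) Q = 13.36  (c) BW = 10.61 Hz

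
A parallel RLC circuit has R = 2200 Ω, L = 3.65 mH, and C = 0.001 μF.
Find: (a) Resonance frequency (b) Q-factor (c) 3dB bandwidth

Step 1 — Resonance: ω₀ = 1/√(LC) = 1/√(0.00365·1e-09) = 5.234e+05 rad/s.
Step 2 — f₀ = ω₀/(2π) = 8.331e+04 Hz.
Step 3 — Parallel Q: Q = R/(ω₀L) = 2200/(5.234e+05·0.00365) = 1.152.
Step 4 — Bandwidth: Δω = ω₀/Q = 4.545e+05 rad/s; BW = Δω/(2π) = 7.234e+04 Hz.

(a) f₀ = 8.331e+04 Hz  (b) Q = 1.152  (c) BW = 7.234e+04 Hz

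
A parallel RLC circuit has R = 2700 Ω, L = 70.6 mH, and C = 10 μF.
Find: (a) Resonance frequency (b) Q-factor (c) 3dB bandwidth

Step 1 — Resonance: ω₀ = 1/√(LC) = 1/√(0.0706·1e-05) = 1190 rad/s.
Step 2 — f₀ = ω₀/(2π) = 189.4 Hz.
Step 3 — Parallel Q: Q = R/(ω₀L) = 2700/(1190·0.0706) = 32.13.
Step 4 — Bandwidth: Δω = ω₀/Q = 37.04 rad/s; BW = Δω/(2π) = 5.895 Hz.

(a) f₀ = 189.4 Hz  (b) Q = 32.13  (c) BW = 5.895 Hz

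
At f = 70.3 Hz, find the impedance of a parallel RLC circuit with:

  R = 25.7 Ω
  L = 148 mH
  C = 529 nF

Step 1 — Angular frequency: ω = 2π·f = 2π·70.3 = 441.7 rad/s.
Step 2 — Component impedances:
  R: Z = R = 25.7 Ω
  L: Z = jωL = j·441.7·0.148 = 0 + j65.37 Ω
  C: Z = 1/(jωC) = -j/(ω·C) = 0 - j4280 Ω
Step 3 — Parallel combination: 1/Z_total = 1/R + 1/L + 1/C; Z_total = 22.35 + j8.652 Ω = 23.97∠21.2° Ω.

Z = 22.35 + j8.652 Ω = 23.97∠21.2° Ω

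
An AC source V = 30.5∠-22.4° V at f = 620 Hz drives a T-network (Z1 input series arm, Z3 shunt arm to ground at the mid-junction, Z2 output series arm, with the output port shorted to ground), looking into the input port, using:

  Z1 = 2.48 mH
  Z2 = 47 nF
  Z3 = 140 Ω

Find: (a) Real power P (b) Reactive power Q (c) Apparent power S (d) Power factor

Step 1 — Angular frequency: ω = 2π·f = 2π·620 = 3896 rad/s.
Step 2 — Component impedances:
  Z1: Z = jωL = j·3896·0.00248 = 0 + j9.661 Ω
  Z2: Z = 1/(jωC) = -j/(ω·C) = 0 - j5462 Ω
  Z3: Z = R = 140 Ω
Step 3 — With the output port shorted to ground, the output series arm Z2 runs from the junction to ground; the shunt arm Z3 also runs from the junction to ground. They appear in parallel: Z3 || Z2 = 139.9 - j3.586 Ω.
Step 4 — Series with input arm Z1: Z_in = Z1 + (Z3 || Z2) = 139.9 + j6.075 Ω = 140∠2.5° Ω.
Step 5 — Source phasor: V = 30.5∠-22.4° V = 28.2 - j11.62 V.
Step 6 — Current: I = V / Z = 0.1976 - j0.09165 A = 0.2178∠-24.9° A.
Step 7 — Complex power: S = V·I* = 6.636 + j0.2882 VA.
Step 8 — Real power: P = Re(S) = 6.636 W.
Step 9 — Reactive power: Q = Im(S) = 0.2882 VAR.
Step 10 — Apparent power: |S| = 6.643 VA.
Step 11 — Power factor: PF = P/|S| = 0.9991 (lagging).

(a) P = 6.636 W  (b) Q = 0.2882 VAR  (c) S = 6.643 VA  (d) PF = 0.9991 (lagging)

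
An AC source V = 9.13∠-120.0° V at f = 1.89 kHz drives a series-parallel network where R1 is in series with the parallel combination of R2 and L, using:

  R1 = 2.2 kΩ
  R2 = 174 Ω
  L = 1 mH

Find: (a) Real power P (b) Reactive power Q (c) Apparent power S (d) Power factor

Step 1 — Angular frequency: ω = 2π·f = 2π·1890 = 1.188e+04 rad/s.
Step 2 — Component impedances:
  R1: Z = R = 2200 Ω
  R2: Z = R = 174 Ω
  L: Z = jωL = j·1.188e+04·0.001 = 0 + j11.88 Ω
Step 3 — Parallel branch: R2 || L = 1/(1/R2 + 1/L) = 0.8067 + j11.82 Ω.
Step 4 — Series with R1: Z_total = R1 + (R2 || L) = 2201 + j11.82 Ω = 2201∠0.3° Ω.
Step 5 — Source phasor: V = 9.13∠-120.0° V = -4.565 - j7.907 V.
Step 6 — Current: I = V / Z = -0.002093 - j0.003581 A = 0.004148∠-120.3° A.
Step 7 — Complex power: S = V·I* = 0.03787 + j0.0002034 VA.
Step 8 — Real power: P = Re(S) = 0.03787 W.
Step 9 — Reactive power: Q = Im(S) = 0.0002034 VAR.
Step 10 — Apparent power: |S| = 0.03788 VA.
Step 11 — Power factor: PF = P/|S| = 1 (lagging).

(a) P = 0.03787 W  (b) Q = 0.0002034 VAR  (c) S = 0.03788 VA  (d) PF = 1 (lagging)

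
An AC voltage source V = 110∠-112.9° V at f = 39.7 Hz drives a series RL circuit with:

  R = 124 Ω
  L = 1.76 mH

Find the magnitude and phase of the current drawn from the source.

Step 1 — Angular frequency: ω = 2π·f = 2π·39.7 = 249.4 rad/s.
Step 2 — Component impedances:
  R: Z = R = 124 Ω
  L: Z = jωL = j·249.4·0.00176 = 0 + j0.439 Ω
Step 3 — Series combination: Z_total = R + L = 124 + j0.439 Ω = 124∠0.2° Ω.
Step 4 — Source phasor: V = 110∠-112.9° V = -42.8 - j101.3 V.
Step 5 — Ohm's law: I = V / Z_total = (-42.8 - j101.3) / (124 + j0.439) = -0.3481 - j0.8159 A.
Step 6 — Convert to polar: |I| = 0.8871 A, ∠I = -113.1°.

I = 0.8871∠-113.1° A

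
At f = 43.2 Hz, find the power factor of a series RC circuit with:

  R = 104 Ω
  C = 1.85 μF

Step 1 — Angular frequency: ω = 2π·f = 2π·43.2 = 271.4 rad/s.
Step 2 — Component impedances:
  R: Z = R = 104 Ω
  C: Z = 1/(jωC) = -j/(ω·C) = 0 - j1991 Ω
Step 3 — Series combination: Z_total = R + C = 104 - j1991 Ω = 1994∠-87.0° Ω.
Step 4 — Power factor: PF = cos(φ) = Re(Z)/|Z| = 104/1994.1 = 0.05215.
Step 5 — Type: Im(Z) = -1991 ⇒ leading (phase φ = -87.0°).

PF = 0.05215 (leading, φ = -87.0°)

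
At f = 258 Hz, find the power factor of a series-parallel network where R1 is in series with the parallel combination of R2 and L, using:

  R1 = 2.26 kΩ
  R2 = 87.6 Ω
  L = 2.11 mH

Step 1 — Angular frequency: ω = 2π·f = 2π·258 = 1621 rad/s.
Step 2 — Component impedances:
  R1: Z = R = 2260 Ω
  R2: Z = R = 87.6 Ω
  L: Z = jωL = j·1621·0.00211 = 0 + j3.42 Ω
Step 3 — Parallel branch: R2 || L = 1/(1/R2 + 1/L) = 0.1334 + j3.415 Ω.
Step 4 — Series with R1: Z_total = R1 + (R2 || L) = 2260 + j3.415 Ω = 2260∠0.1° Ω.
Step 5 — Power factor: PF = cos(φ) = Re(Z)/|Z| = 2260/2260 = 1.
Step 6 — Type: Im(Z) = 3.415 ⇒ lagging (phase φ = 0.1°).

PF = 1 (lagging, φ = 0.1°)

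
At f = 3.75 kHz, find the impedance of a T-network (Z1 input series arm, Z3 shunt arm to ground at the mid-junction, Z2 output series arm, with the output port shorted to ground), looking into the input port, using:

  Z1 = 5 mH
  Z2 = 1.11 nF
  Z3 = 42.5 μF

Step 1 — Angular frequency: ω = 2π·f = 2π·3750 = 2.356e+04 rad/s.
Step 2 — Component impedances:
  Z1: Z = jωL = j·2.356e+04·0.005 = 0 + j117.8 Ω
  Z2: Z = 1/(jωC) = -j/(ω·C) = 0 - j3.824e+04 Ω
  Z3: Z = 1/(jωC) = -j/(ω·C) = 0 - j0.9986 Ω
Step 3 — With the output port shorted to ground, the output series arm Z2 runs from the junction to ground; the shunt arm Z3 also runs from the junction to ground. They appear in parallel: Z3 || Z2 = 0 - j0.9986 Ω.
Step 4 — Series with input arm Z1: Z_in = Z1 + (Z3 || Z2) = 0 + j116.8 Ω = 116.8∠90.0° Ω.

Z = 0 + j116.8 Ω = 116.8∠90.0° Ω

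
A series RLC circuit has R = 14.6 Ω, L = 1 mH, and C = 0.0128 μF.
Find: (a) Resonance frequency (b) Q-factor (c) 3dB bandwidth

Step 1 — Resonance: ω₀ = 1/√(LC) = 1/√(0.001·1.28e-08) = 2.795e+05 rad/s.
Step 2 — f₀ = ω₀/(2π) = 4.449e+04 Hz.
Step 3 — Series Q: Q = ω₀L/R = 2.795e+05·0.001/14.6 = 19.14.
Step 4 — Bandwidth: Δω = ω₀/Q = 1.46e+04 rad/s; BW = Δω/(2π) = 2324 Hz.

(a) f₀ = 4.449e+04 Hz  (b) Q = 19.14  (c) BW = 2324 Hz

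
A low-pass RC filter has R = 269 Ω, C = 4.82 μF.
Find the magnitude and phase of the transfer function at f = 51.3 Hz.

Step 1 — Angular frequency: ω = 2π·51.3 = 322.3 rad/s.
Step 2 — Transfer function: H(jω) = 1/(1 + jωRC).
Step 3 — Denominator: 1 + jωRC = 1 + j·322.3·269·4.82e-06 = 1 + j0.4179.
Step 4 — H = 0.8513 - j0.3558.
Step 5 — Magnitude: |H| = 0.9227 (-0.7 dB); phase: φ = -22.7°.

|H| = 0.9227 (-0.7 dB), φ = -22.7°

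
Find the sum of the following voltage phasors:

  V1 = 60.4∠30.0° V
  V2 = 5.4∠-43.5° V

Step 1 — Convert each phasor to rectangular form:
  V1 = 60.4·(cos(30.0°) + j·sin(30.0°)) = 52.31 + j30.2 V
  V2 = 5.4·(cos(-43.5°) + j·sin(-43.5°)) = 3.917 - j3.717 V
Step 2 — Sum components: V_total = 56.22 + j26.48 V.
Step 3 — Convert to polar: |V_total| = 62.15 V, ∠V_total = 25.2°.

V_total = 62.15∠25.2° V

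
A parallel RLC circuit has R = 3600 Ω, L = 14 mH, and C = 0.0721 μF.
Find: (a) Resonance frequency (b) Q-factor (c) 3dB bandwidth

Step 1 — Resonance: ω₀ = 1/√(LC) = 1/√(0.014·7.21e-08) = 3.148e+04 rad/s.
Step 2 — f₀ = ω₀/(2π) = 5009 Hz.
Step 3 — Parallel Q: Q = R/(ω₀L) = 3600/(3.148e+04·0.014) = 8.17.
Step 4 — Bandwidth: Δω = ω₀/Q = 3853 rad/s; BW = Δω/(2π) = 613.2 Hz.

(a) f₀ = 5009 Hz  (b) Q = 8.17  (c) BW = 613.2 Hz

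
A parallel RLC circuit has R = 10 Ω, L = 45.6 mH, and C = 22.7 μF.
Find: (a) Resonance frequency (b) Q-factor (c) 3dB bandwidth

Step 1 — Resonance: ω₀ = 1/√(LC) = 1/√(0.0456·2.27e-05) = 982.9 rad/s.
Step 2 — f₀ = ω₀/(2π) = 156.4 Hz.
Step 3 — Parallel Q: Q = R/(ω₀L) = 10/(982.9·0.0456) = 0.2231.
Step 4 — Bandwidth: Δω = ω₀/Q = 4405 rad/s; BW = Δω/(2π) = 701.1 Hz.

(a) f₀ = 156.4 Hz  (b) Q = 0.2231  (c) BW = 701.1 Hz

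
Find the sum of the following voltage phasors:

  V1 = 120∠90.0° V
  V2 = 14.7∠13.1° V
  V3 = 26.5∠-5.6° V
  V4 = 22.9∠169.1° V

Step 1 — Convert each phasor to rectangular form:
  V1 = 120·(cos(90.0°) + j·sin(90.0°)) = 0 + j120 V
  V2 = 14.7·(cos(13.1°) + j·sin(13.1°)) = 14.32 + j3.332 V
  V3 = 26.5·(cos(-5.6°) + j·sin(-5.6°)) = 26.37 - j2.586 V
  V4 = 22.9·(cos(169.1°) + j·sin(169.1°)) = -22.49 + j4.33 V
Step 2 — Sum components: V_total = 18.2 + j125.1 V.
Step 3 — Convert to polar: |V_total| = 126.4 V, ∠V_total = 81.7°.

V_total = 126.4∠81.7° V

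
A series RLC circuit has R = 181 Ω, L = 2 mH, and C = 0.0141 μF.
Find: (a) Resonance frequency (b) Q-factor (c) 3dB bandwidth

Step 1 — Resonance condition Im(Z)=0 gives ω₀ = 1/√(LC).
Step 2 — ω₀ = 1/√(0.002·1.41e-08) = 1.883e+05 rad/s.
Step 3 — f₀ = ω₀/(2π) = 2.997e+04 Hz.
Step 4 — Series Q: Q = ω₀L/R = 1.883e+05·0.002/181 = 2.081.
Step 5 — 3dB bandwidth: Δω = ω₀/Q = 9.05e+04 rad/s; BW = Δω/(2π) = 1.44e+04 Hz.

(a) f₀ = 2.997e+04 Hz  (b) Q = 2.081  (c) BW = 1.44e+04 Hz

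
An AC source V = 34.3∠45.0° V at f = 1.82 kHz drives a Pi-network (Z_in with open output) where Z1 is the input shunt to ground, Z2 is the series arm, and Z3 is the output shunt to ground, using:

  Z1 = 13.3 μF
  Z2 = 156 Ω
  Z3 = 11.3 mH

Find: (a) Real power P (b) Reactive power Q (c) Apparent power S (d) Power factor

Step 1 — Angular frequency: ω = 2π·f = 2π·1820 = 1.144e+04 rad/s.
Step 2 — Component impedances:
  Z1: Z = 1/(jωC) = -j/(ω·C) = 0 - j6.575 Ω
  Z2: Z = R = 156 Ω
  Z3: Z = jωL = j·1.144e+04·0.0113 = 0 + j129.2 Ω
Step 3 — With open output, the series arm Z2 and the output shunt Z3 appear in series to ground: Z2 + Z3 = 156 + j129.2 Ω.
Step 4 — Parallel with input shunt Z1: Z_in = Z1 || (Z2 + Z3) = 0.1713 - j6.71 Ω = 6.712∠-88.5° Ω.
Step 5 — Source phasor: V = 34.3∠45.0° V = 24.25 + j24.25 V.
Step 6 — Current: I = V / Z = -3.52 + j3.705 A = 5.11∠133.5° A.
Step 7 — Complex power: S = V·I* = 4.473 - j175.2 VA.
Step 8 — Real power: P = Re(S) = 4.473 W.
Step 9 — Reactive power: Q = Im(S) = -175.2 VAR.
Step 10 — Apparent power: |S| = 175.3 VA.
Step 11 — Power factor: PF = P/|S| = 0.02552 (leading).

(a) P = 4.473 W  (b) Q = -175.2 VAR  (c) S = 175.3 VA  (d) PF = 0.02552 (leading)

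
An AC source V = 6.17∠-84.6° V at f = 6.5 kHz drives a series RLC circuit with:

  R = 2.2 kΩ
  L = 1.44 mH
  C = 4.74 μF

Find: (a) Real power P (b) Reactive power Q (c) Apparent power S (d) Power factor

Step 1 — Angular frequency: ω = 2π·f = 2π·6500 = 4.084e+04 rad/s.
Step 2 — Component impedances:
  R: Z = R = 2200 Ω
  L: Z = jωL = j·4.084e+04·0.00144 = 0 + j58.81 Ω
  C: Z = 1/(jωC) = -j/(ω·C) = 0 - j5.166 Ω
Step 3 — Series combination: Z_total = R + L + C = 2200 + j53.64 Ω = 2201∠1.4° Ω.
Step 4 — Source phasor: V = 6.17∠-84.6° V = 0.5806 - j6.143 V.
Step 5 — Current: I = V / Z = 0.0001957 - j0.002797 A = 0.002804∠-86.0° A.
Step 6 — Complex power: S = V·I* = 0.01729 + j0.0004217 VA.
Step 7 — Real power: P = Re(S) = 0.01729 W.
Step 8 — Reactive power: Q = Im(S) = 0.0004217 VAR.
Step 9 — Apparent power: |S| = 0.0173 VA.
Step 10 — Power factor: PF = P/|S| = 0.9997 (lagging).

(a) P = 0.01729 W  (b) Q = 0.0004217 VAR  (c) S = 0.0173 VA  (d) PF = 0.9997 (lagging)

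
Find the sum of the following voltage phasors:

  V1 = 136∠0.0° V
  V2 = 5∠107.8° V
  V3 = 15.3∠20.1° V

Step 1 — Convert each phasor to rectangular form:
  V1 = 136·(cos(0.0°) + j·sin(0.0°)) = 136 V
  V2 = 5·(cos(107.8°) + j·sin(107.8°)) = -1.528 + j4.761 V
  V3 = 15.3·(cos(20.1°) + j·sin(20.1°)) = 14.37 + j5.258 V
Step 2 — Sum components: V_total = 148.8 + j10.02 V.
Step 3 — Convert to polar: |V_total| = 149.2 V, ∠V_total = 3.9°.

V_total = 149.2∠3.9° V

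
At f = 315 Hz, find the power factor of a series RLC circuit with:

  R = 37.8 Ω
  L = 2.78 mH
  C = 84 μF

Step 1 — Angular frequency: ω = 2π·f = 2π·315 = 1979 rad/s.
Step 2 — Component impedances:
  R: Z = R = 37.8 Ω
  L: Z = jωL = j·1979·0.00278 = 0 + j5.502 Ω
  C: Z = 1/(jωC) = -j/(ω·C) = 0 - j6.015 Ω
Step 3 — Series combination: Z_total = R + L + C = 37.8 - j0.5127 Ω = 37.8∠-0.8° Ω.
Step 4 — Power factor: PF = cos(φ) = Re(Z)/|Z| = 37.8/37.803 = 0.9999.
Step 5 — Type: Im(Z) = -0.5127 ⇒ leading (phase φ = -0.8°).

PF = 0.9999 (leading, φ = -0.8°)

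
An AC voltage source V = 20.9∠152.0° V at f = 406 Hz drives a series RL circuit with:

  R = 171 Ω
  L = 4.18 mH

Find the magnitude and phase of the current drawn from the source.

Step 1 — Angular frequency: ω = 2π·f = 2π·406 = 2551 rad/s.
Step 2 — Component impedances:
  R: Z = R = 171 Ω
  L: Z = jωL = j·2551·0.00418 = 0 + j10.66 Ω
Step 3 — Series combination: Z_total = R + L = 171 + j10.66 Ω = 171.3∠3.6° Ω.
Step 4 — Source phasor: V = 20.9∠152.0° V = -18.45 + j9.812 V.
Step 5 — Ohm's law: I = V / Z_total = (-18.45 + j9.812) / (171 + j10.66) = -0.1039 + j0.06386 A.
Step 6 — Convert to polar: |I| = 0.122 A, ∠I = 148.4°.

I = 0.122∠148.4° A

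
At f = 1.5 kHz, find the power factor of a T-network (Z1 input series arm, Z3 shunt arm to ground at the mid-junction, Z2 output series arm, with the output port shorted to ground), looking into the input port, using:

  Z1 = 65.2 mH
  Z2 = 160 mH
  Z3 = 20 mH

Step 1 — Angular frequency: ω = 2π·f = 2π·1500 = 9425 rad/s.
Step 2 — Component impedances:
  Z1: Z = jωL = j·9425·0.0652 = 0 + j614.5 Ω
  Z2: Z = jωL = j·9425·0.16 = 0 + j1508 Ω
  Z3: Z = jωL = j·9425·0.02 = 0 + j188.5 Ω
Step 3 — With the output port shorted to ground, the output series arm Z2 runs from the junction to ground; the shunt arm Z3 also runs from the junction to ground. They appear in parallel: Z3 || Z2 = 0 + j167.6 Ω.
Step 4 — Series with input arm Z1: Z_in = Z1 + (Z3 || Z2) = 0 + j782 Ω = 782∠90.0° Ω.
Step 5 — Power factor: PF = cos(φ) = Re(Z)/|Z| = 0/782 = 0.
Step 6 — Type: Im(Z) = 782 ⇒ lagging (phase φ = 90.0°).

PF = 0 (lagging, φ = 90.0°)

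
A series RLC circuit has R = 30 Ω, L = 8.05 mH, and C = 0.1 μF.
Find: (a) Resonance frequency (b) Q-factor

Step 1 — Resonance condition Im(Z)=0 gives ω₀ = 1/√(LC).
Step 2 — ω₀ = 1/√(0.00805·1e-07) = 3.525e+04 rad/s.
Step 3 — f₀ = ω₀/(2π) = 5609 Hz.
Step 4 — Series Q: Q = ω₀L/R = 3.525e+04·0.00805/30 = 9.458.

(a) f₀ = 5609 Hz  (b) Q = 9.458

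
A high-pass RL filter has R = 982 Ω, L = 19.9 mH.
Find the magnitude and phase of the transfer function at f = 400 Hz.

Step 1 — Angular frequency: ω = 2π·400 = 2513 rad/s.
Step 2 — Transfer function: H(jω) = jωL/(R + jωL).
Step 3 — Numerator jωL = j·50.01; denominator R + jωL = 982 + j50.01.
Step 4 — H = 0.002587 + j0.0508.
Step 5 — Magnitude: |H| = 0.05086 (-25.9 dB); phase: φ = 87.1°.

|H| = 0.05086 (-25.9 dB), φ = 87.1°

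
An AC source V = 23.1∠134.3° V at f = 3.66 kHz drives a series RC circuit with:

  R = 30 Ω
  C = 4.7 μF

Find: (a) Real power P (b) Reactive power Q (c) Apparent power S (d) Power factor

Step 1 — Angular frequency: ω = 2π·f = 2π·3660 = 2.3e+04 rad/s.
Step 2 — Component impedances:
  R: Z = R = 30 Ω
  C: Z = 1/(jωC) = -j/(ω·C) = 0 - j9.252 Ω
Step 3 — Series combination: Z_total = R + C = 30 - j9.252 Ω = 31.39∠-17.1° Ω.
Step 4 — Source phasor: V = 23.1∠134.3° V = -16.13 + j16.53 V.
Step 5 — Current: I = V / Z = -0.6463 + j0.3518 A = 0.7358∠151.4° A.
Step 6 — Complex power: S = V·I* = 16.24 - j5.009 VA.
Step 7 — Real power: P = Re(S) = 16.24 W.
Step 8 — Reactive power: Q = Im(S) = -5.009 VAR.
Step 9 — Apparent power: |S| = 17 VA.
Step 10 — Power factor: PF = P/|S| = 0.9556 (leading).

(a) P = 16.24 W  (b) Q = -5.009 VAR  (c) S = 17 VA  (d) PF = 0.9556 (leading)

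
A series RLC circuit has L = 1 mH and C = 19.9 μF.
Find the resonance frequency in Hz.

Step 1 — Resonance condition Im(Z)=0 gives ω₀ = 1/√(LC).
Step 2 — ω₀ = 1/√(0.001·1.99e-05) = 7089 rad/s.
Step 3 — f₀ = ω₀/(2π) = 1128 Hz.

f₀ = 1128 Hz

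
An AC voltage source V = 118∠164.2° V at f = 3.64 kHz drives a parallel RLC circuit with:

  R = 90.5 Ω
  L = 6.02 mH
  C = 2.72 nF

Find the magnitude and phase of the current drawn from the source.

Step 1 — Angular frequency: ω = 2π·f = 2π·3640 = 2.287e+04 rad/s.
Step 2 — Component impedances:
  R: Z = R = 90.5 Ω
  L: Z = jωL = j·2.287e+04·0.00602 = 0 + j137.7 Ω
  C: Z = 1/(jωC) = -j/(ω·C) = 0 - j1.607e+04 Ω
Step 3 — Parallel combination: 1/Z_total = 1/R + 1/L + 1/C; Z_total = 63.52 + j41.4 Ω = 75.82∠33.1° Ω.
Step 4 — Source phasor: V = 118∠164.2° V = -113.5 + j32.13 V.
Step 5 — Ohm's law: I = V / Z_total = (-113.5 + j32.13) / (63.52 + j41.4) = -1.023 + j1.173 A.
Step 6 — Convert to polar: |I| = 1.556 A, ∠I = 131.1°.

I = 1.556∠131.1° A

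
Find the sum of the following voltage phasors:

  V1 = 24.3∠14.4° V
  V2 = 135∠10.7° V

Step 1 — Convert each phasor to rectangular form:
  V1 = 24.3·(cos(14.4°) + j·sin(14.4°)) = 23.54 + j6.043 V
  V2 = 135·(cos(10.7°) + j·sin(10.7°)) = 132.7 + j25.06 V
Step 2 — Sum components: V_total = 156.2 + j31.11 V.
Step 3 — Convert to polar: |V_total| = 159.3 V, ∠V_total = 11.3°.

V_total = 159.3∠11.3° V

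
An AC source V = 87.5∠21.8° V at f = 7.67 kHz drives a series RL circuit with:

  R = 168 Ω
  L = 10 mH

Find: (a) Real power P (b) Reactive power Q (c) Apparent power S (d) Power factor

Step 1 — Angular frequency: ω = 2π·f = 2π·7670 = 4.819e+04 rad/s.
Step 2 — Component impedances:
  R: Z = R = 168 Ω
  L: Z = jωL = j·4.819e+04·0.01 = 0 + j481.9 Ω
Step 3 — Series combination: Z_total = R + L = 168 + j481.9 Ω = 510.4∠70.8° Ω.
Step 4 — Source phasor: V = 87.5∠21.8° V = 81.24 + j32.49 V.
Step 5 — Current: I = V / Z = 0.1125 - j0.1294 A = 0.1714∠-49.0° A.
Step 6 — Complex power: S = V·I* = 4.938 + j14.17 VA.
Step 7 — Real power: P = Re(S) = 4.938 W.
Step 8 — Reactive power: Q = Im(S) = 14.17 VAR.
Step 9 — Apparent power: |S| = 15 VA.
Step 10 — Power factor: PF = P/|S| = 0.3292 (lagging).

(a) P = 4.938 W  (b) Q = 14.17 VAR  (c) S = 15 VA  (d) PF = 0.3292 (lagging)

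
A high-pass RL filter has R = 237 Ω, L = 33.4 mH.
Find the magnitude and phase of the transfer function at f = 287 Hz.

Step 1 — Angular frequency: ω = 2π·287 = 1803 rad/s.
Step 2 — Transfer function: H(jω) = jωL/(R + jωL).
Step 3 — Numerator jωL = j·60.23; denominator R + jωL = 237 + j60.23.
Step 4 — H = 0.06067 + j0.2387.
Step 5 — Magnitude: |H| = 0.2463 (-12.2 dB); phase: φ = 75.7°.

|H| = 0.2463 (-12.2 dB), φ = 75.7°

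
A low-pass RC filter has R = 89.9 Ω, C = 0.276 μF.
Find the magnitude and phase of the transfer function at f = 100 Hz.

Step 1 — Angular frequency: ω = 2π·100 = 628.3 rad/s.
Step 2 — Transfer function: H(jω) = 1/(1 + jωRC).
Step 3 — Denominator: 1 + jωRC = 1 + j·628.3·89.9·2.76e-07 = 1 + j0.01559.
Step 4 — H = 0.9998 - j0.01559.
Step 5 — Magnitude: |H| = 0.9999 (-0.0 dB); phase: φ = -0.9°.

|H| = 0.9999 (-0.0 dB), φ = -0.9°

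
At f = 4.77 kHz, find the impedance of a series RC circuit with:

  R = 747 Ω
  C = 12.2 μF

Step 1 — Angular frequency: ω = 2π·f = 2π·4770 = 2.997e+04 rad/s.
Step 2 — Component impedances:
  R: Z = R = 747 Ω
  C: Z = 1/(jωC) = -j/(ω·C) = 0 - j2.735 Ω
Step 3 — Series combination: Z_total = R + C = 747 - j2.735 Ω = 747∠-0.2° Ω.

Z = 747 - j2.735 Ω = 747∠-0.2° Ω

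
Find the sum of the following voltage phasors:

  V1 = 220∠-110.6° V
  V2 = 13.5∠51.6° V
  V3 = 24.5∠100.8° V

Step 1 — Convert each phasor to rectangular form:
  V1 = 220·(cos(-110.6°) + j·sin(-110.6°)) = -77.41 - j205.9 V
  V2 = 13.5·(cos(51.6°) + j·sin(51.6°)) = 8.385 + j10.58 V
  V3 = 24.5·(cos(100.8°) + j·sin(100.8°)) = -4.591 + j24.07 V
Step 2 — Sum components: V_total = -73.61 - j171.3 V.
Step 3 — Convert to polar: |V_total| = 186.4 V, ∠V_total = -113.3°.

V_total = 186.4∠-113.3° V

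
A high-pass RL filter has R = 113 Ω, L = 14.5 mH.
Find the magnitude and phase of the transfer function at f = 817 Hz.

Step 1 — Angular frequency: ω = 2π·817 = 5133 rad/s.
Step 2 — Transfer function: H(jω) = jωL/(R + jωL).
Step 3 — Numerator jωL = j·74.43; denominator R + jωL = 113 + j74.43.
Step 4 — H = 0.3026 + j0.4594.
Step 5 — Magnitude: |H| = 0.5501 (-5.2 dB); phase: φ = 56.6°.

|H| = 0.5501 (-5.2 dB), φ = 56.6°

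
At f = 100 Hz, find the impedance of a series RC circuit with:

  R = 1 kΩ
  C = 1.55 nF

Step 1 — Angular frequency: ω = 2π·f = 2π·100 = 628.3 rad/s.
Step 2 — Component impedances:
  R: Z = R = 1000 Ω
  C: Z = 1/(jωC) = -j/(ω·C) = 0 - j1.027e+06 Ω
Step 3 — Series combination: Z_total = R + C = 1000 - j1.027e+06 Ω = 1.027e+06∠-89.9° Ω.

Z = 1000 - j1.027e+06 Ω = 1.027e+06∠-89.9° Ω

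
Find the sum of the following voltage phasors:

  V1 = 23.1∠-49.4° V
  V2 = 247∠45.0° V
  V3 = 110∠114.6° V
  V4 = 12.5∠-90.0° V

Step 1 — Convert each phasor to rectangular form:
  V1 = 23.1·(cos(-49.4°) + j·sin(-49.4°)) = 15.03 - j17.54 V
  V2 = 247·(cos(45.0°) + j·sin(45.0°)) = 174.7 + j174.7 V
  V3 = 110·(cos(114.6°) + j·sin(114.6°)) = -45.79 + j100 V
  V4 = 12.5·(cos(-90.0°) + j·sin(-90.0°)) = 0 - j12.5 V
Step 2 — Sum components: V_total = 143.9 + j244.6 V.
Step 3 — Convert to polar: |V_total| = 283.8 V, ∠V_total = 59.5°.

V_total = 283.8∠59.5° V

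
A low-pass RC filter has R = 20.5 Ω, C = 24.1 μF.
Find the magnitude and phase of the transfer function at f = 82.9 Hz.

Step 1 — Angular frequency: ω = 2π·82.9 = 520.9 rad/s.
Step 2 — Transfer function: H(jω) = 1/(1 + jωRC).
Step 3 — Denominator: 1 + jωRC = 1 + j·520.9·20.5·2.41e-05 = 1 + j0.2573.
Step 4 — H = 0.9379 - j0.2414.
Step 5 — Magnitude: |H| = 0.9684 (-0.3 dB); phase: φ = -14.4°.

|H| = 0.9684 (-0.3 dB), φ = -14.4°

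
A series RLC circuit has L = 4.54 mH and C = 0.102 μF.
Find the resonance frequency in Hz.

Step 1 — Resonance condition Im(Z)=0 gives ω₀ = 1/√(LC).
Step 2 — ω₀ = 1/√(0.00454·1.02e-07) = 4.647e+04 rad/s.
Step 3 — f₀ = ω₀/(2π) = 7396 Hz.

f₀ = 7396 Hz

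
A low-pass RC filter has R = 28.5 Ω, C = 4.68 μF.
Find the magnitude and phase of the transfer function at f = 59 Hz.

Step 1 — Angular frequency: ω = 2π·59 = 370.7 rad/s.
Step 2 — Transfer function: H(jω) = 1/(1 + jωRC).
Step 3 — Denominator: 1 + jωRC = 1 + j·370.7·28.5·4.68e-06 = 1 + j0.04945.
Step 4 — H = 0.9976 - j0.04932.
Step 5 — Magnitude: |H| = 0.9988 (-0.0 dB); phase: φ = -2.8°.

|H| = 0.9988 (-0.0 dB), φ = -2.8°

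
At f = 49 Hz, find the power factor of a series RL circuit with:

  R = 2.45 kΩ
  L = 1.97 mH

Step 1 — Angular frequency: ω = 2π·f = 2π·49 = 307.9 rad/s.
Step 2 — Component impedances:
  R: Z = R = 2450 Ω
  L: Z = jωL = j·307.9·0.00197 = 0 + j0.6065 Ω
Step 3 — Series combination: Z_total = R + L = 2450 + j0.6065 Ω = 2450∠0.0° Ω.
Step 4 — Power factor: PF = cos(φ) = Re(Z)/|Z| = 2450/2450 = 1.
Step 5 — Type: Im(Z) = 0.6065 ⇒ lagging (phase φ = 0.0°).

PF = 1 (lagging, φ = 0.0°)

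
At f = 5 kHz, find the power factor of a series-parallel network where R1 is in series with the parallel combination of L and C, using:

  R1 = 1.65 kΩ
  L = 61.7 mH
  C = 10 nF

Step 1 — Angular frequency: ω = 2π·f = 2π·5000 = 3.142e+04 rad/s.
Step 2 — Component impedances:
  R1: Z = R = 1650 Ω
  L: Z = jωL = j·3.142e+04·0.0617 = 0 + j1938 Ω
  C: Z = 1/(jωC) = -j/(ω·C) = 0 - j3183 Ω
Step 3 — Parallel branch: L || C = 1/(1/L + 1/C) = 0 + j4957 Ω.
Step 4 — Series with R1: Z_total = R1 + (L || C) = 1650 + j4957 Ω = 5224∠71.6° Ω.
Step 5 — Power factor: PF = cos(φ) = Re(Z)/|Z| = 1650/5224 = 0.3158.
Step 6 — Type: Im(Z) = 4957 ⇒ lagging (phase φ = 71.6°).

PF = 0.3158 (lagging, φ = 71.6°)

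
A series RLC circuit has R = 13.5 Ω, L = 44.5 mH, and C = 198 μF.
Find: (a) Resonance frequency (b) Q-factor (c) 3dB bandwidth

Step 1 — Resonance: ω₀ = 1/√(LC) = 1/√(0.0445·0.000198) = 336.9 rad/s.
Step 2 — f₀ = ω₀/(2π) = 53.62 Hz.
Step 3 — Series Q: Q = ω₀L/R = 336.9·0.0445/13.5 = 1.11.
Step 4 — Bandwidth: Δω = ω₀/Q = 303.4 rad/s; BW = Δω/(2π) = 48.28 Hz.

(a) f₀ = 53.62 Hz  (b) Q = 1.11  (c) BW = 48.28 Hz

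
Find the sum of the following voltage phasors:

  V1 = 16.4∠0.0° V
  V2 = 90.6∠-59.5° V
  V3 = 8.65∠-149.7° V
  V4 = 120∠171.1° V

Step 1 — Convert each phasor to rectangular form:
  V1 = 16.4·(cos(0.0°) + j·sin(0.0°)) = 16.4 V
  V2 = 90.6·(cos(-59.5°) + j·sin(-59.5°)) = 45.98 - j78.06 V
  V3 = 8.65·(cos(-149.7°) + j·sin(-149.7°)) = -7.468 - j4.364 V
  V4 = 120·(cos(171.1°) + j·sin(171.1°)) = -118.6 + j18.57 V
Step 2 — Sum components: V_total = -63.64 - j63.86 V.
Step 3 — Convert to polar: |V_total| = 90.16 V, ∠V_total = -134.9°.

V_total = 90.16∠-134.9° V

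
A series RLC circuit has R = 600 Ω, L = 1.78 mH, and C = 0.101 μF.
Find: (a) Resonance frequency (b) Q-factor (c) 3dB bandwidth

Step 1 — Resonance: ω₀ = 1/√(LC) = 1/√(0.00178·1.01e-07) = 7.458e+04 rad/s.
Step 2 — f₀ = ω₀/(2π) = 1.187e+04 Hz.
Step 3 — Series Q: Q = ω₀L/R = 7.458e+04·0.00178/600 = 0.2213.
Step 4 — Bandwidth: Δω = ω₀/Q = 3.371e+05 rad/s; BW = Δω/(2π) = 5.365e+04 Hz.

(a) f₀ = 1.187e+04 Hz  (b) Q = 0.2213  (c) BW = 5.365e+04 Hz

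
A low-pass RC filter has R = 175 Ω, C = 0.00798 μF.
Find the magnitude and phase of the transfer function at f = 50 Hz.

Step 1 — Angular frequency: ω = 2π·50 = 314.2 rad/s.
Step 2 — Transfer function: H(jω) = 1/(1 + jωRC).
Step 3 — Denominator: 1 + jωRC = 1 + j·314.2·175·7.98e-09 = 1 + j0.0004387.
Step 4 — H = 1 - j0.0004387.
Step 5 — Magnitude: |H| = 1 (-0.0 dB); phase: φ = -0.0°.

|H| = 1 (-0.0 dB), φ = -0.0°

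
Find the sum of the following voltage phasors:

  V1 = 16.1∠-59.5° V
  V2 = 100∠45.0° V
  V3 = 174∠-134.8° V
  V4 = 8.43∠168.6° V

Step 1 — Convert each phasor to rectangular form:
  V1 = 16.1·(cos(-59.5°) + j·sin(-59.5°)) = 8.171 - j13.87 V
  V2 = 100·(cos(45.0°) + j·sin(45.0°)) = 70.71 + j70.71 V
  V3 = 174·(cos(-134.8°) + j·sin(-134.8°)) = -122.6 - j123.5 V
  V4 = 8.43·(cos(168.6°) + j·sin(168.6°)) = -8.264 + j1.666 V
Step 2 — Sum components: V_total = -51.99 - j64.96 V.
Step 3 — Convert to polar: |V_total| = 83.2 V, ∠V_total = -128.7°.

V_total = 83.2∠-128.7° V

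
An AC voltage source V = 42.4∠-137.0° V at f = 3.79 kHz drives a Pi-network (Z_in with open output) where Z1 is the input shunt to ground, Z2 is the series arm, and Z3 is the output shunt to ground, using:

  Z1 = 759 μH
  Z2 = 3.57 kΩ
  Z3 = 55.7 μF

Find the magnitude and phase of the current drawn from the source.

Step 1 — Angular frequency: ω = 2π·f = 2π·3790 = 2.381e+04 rad/s.
Step 2 — Component impedances:
  Z1: Z = jωL = j·2.381e+04·0.000759 = 0 + j18.07 Ω
  Z2: Z = R = 3570 Ω
  Z3: Z = 1/(jωC) = -j/(ω·C) = 0 - j0.7539 Ω
Step 3 — With open output, the series arm Z2 and the output shunt Z3 appear in series to ground: Z2 + Z3 = 3570 - j0.7539 Ω.
Step 4 — Parallel with input shunt Z1: Z_in = Z1 || (Z2 + Z3) = 0.0915 + j18.07 Ω = 18.07∠89.7° Ω.
Step 5 — Source phasor: V = 42.4∠-137.0° V = -31.01 - j28.92 V.
Step 6 — Ohm's law: I = V / Z_total = (-31.01 - j28.92) / (0.0915 + j18.07) = -1.609 + j1.708 A.
Step 7 — Convert to polar: |I| = 2.346 A, ∠I = 133.3°.

I = 2.346∠133.3° A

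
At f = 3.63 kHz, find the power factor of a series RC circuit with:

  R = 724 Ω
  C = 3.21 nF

Step 1 — Angular frequency: ω = 2π·f = 2π·3630 = 2.281e+04 rad/s.
Step 2 — Component impedances:
  R: Z = R = 724 Ω
  C: Z = 1/(jωC) = -j/(ω·C) = 0 - j1.366e+04 Ω
Step 3 — Series combination: Z_total = R + C = 724 - j1.366e+04 Ω = 1.368e+04∠-87.0° Ω.
Step 4 — Power factor: PF = cos(φ) = Re(Z)/|Z| = 724/13678 = 0.05293.
Step 5 — Type: Im(Z) = -1.366e+04 ⇒ leading (phase φ = -87.0°).

PF = 0.05293 (leading, φ = -87.0°)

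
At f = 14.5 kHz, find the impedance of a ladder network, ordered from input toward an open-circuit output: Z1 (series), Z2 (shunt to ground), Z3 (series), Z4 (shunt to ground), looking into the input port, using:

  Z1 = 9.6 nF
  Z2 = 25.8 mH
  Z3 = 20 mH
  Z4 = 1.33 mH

Step 1 — Angular frequency: ω = 2π·f = 2π·1.45e+04 = 9.111e+04 rad/s.
Step 2 — Component impedances:
  Z1: Z = 1/(jωC) = -j/(ω·C) = 0 - j1143 Ω
  Z2: Z = jωL = j·9.111e+04·0.0258 = 0 + j2351 Ω
  Z3: Z = jωL = j·9.111e+04·0.02 = 0 + j1822 Ω
  Z4: Z = jωL = j·9.111e+04·0.00133 = 0 + j121.2 Ω
Step 3 — Ladder network (open output): work backward from the far end, alternating series and parallel combinations. Z_in = 0 - j79.55 Ω = 79.55∠-90.0° Ω.

Z = 0 - j79.55 Ω = 79.55∠-90.0° Ω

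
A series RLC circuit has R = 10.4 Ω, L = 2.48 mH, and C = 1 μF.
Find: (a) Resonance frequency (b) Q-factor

Step 1 — Resonance condition Im(Z)=0 gives ω₀ = 1/√(LC).
Step 2 — ω₀ = 1/√(0.00248·1e-06) = 2.008e+04 rad/s.
Step 3 — f₀ = ω₀/(2π) = 3196 Hz.
Step 4 — Series Q: Q = ω₀L/R = 2.008e+04·0.00248/10.4 = 4.788.

(a) f₀ = 3196 Hz  (b) Q = 4.788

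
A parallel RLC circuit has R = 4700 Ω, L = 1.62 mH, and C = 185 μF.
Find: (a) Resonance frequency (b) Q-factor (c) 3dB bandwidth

Step 1 — Resonance: ω₀ = 1/√(LC) = 1/√(0.00162·0.000185) = 1827 rad/s.
Step 2 — f₀ = ω₀/(2π) = 290.7 Hz.
Step 3 — Parallel Q: Q = R/(ω₀L) = 4700/(1827·0.00162) = 1588.
Step 4 — Bandwidth: Δω = ω₀/Q = 1.15 rad/s; BW = Δω/(2π) = 0.183 Hz.

(a) f₀ = 290.7 Hz  (b) Q = 1588  (c) BW = 0.183 Hz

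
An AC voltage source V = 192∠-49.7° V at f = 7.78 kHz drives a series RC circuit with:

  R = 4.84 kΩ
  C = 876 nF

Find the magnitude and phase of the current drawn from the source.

Step 1 — Angular frequency: ω = 2π·f = 2π·7780 = 4.888e+04 rad/s.
Step 2 — Component impedances:
  R: Z = R = 4840 Ω
  C: Z = 1/(jωC) = -j/(ω·C) = 0 - j23.35 Ω
Step 3 — Series combination: Z_total = R + C = 4840 - j23.35 Ω = 4840∠-0.3° Ω.
Step 4 — Source phasor: V = 192∠-49.7° V = 124.2 - j146.4 V.
Step 5 — Ohm's law: I = V / Z_total = (124.2 - j146.4) / (4840 - j23.35) = 0.0258 - j0.03013 A.
Step 6 — Convert to polar: |I| = 0.03967 A, ∠I = -49.4°.

I = 0.03967∠-49.4° A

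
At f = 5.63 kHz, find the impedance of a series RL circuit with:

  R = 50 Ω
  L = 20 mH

Step 1 — Angular frequency: ω = 2π·f = 2π·5630 = 3.537e+04 rad/s.
Step 2 — Component impedances:
  R: Z = R = 50 Ω
  L: Z = jωL = j·3.537e+04·0.02 = 0 + j707.5 Ω
Step 3 — Series combination: Z_total = R + L = 50 + j707.5 Ω = 709.3∠86.0° Ω.

Z = 50 + j707.5 Ω = 709.3∠86.0° Ω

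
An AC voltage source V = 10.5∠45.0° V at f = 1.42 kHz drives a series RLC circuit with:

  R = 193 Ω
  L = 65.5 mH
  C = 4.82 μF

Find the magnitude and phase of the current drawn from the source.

Step 1 — Angular frequency: ω = 2π·f = 2π·1420 = 8922 rad/s.
Step 2 — Component impedances:
  R: Z = R = 193 Ω
  L: Z = jωL = j·8922·0.0655 = 0 + j584.4 Ω
  C: Z = 1/(jωC) = -j/(ω·C) = 0 - j23.25 Ω
Step 3 — Series combination: Z_total = R + L + C = 193 + j561.1 Ω = 593.4∠71.0° Ω.
Step 4 — Source phasor: V = 10.5∠45.0° V = 7.425 + j7.425 V.
Step 5 — Ohm's law: I = V / Z_total = (7.425 + j7.425) / (193 + j561.1) = 0.0159 - j0.007762 A.
Step 6 — Convert to polar: |I| = 0.01769 A, ∠I = -26.0°.

I = 0.01769∠-26.0° A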